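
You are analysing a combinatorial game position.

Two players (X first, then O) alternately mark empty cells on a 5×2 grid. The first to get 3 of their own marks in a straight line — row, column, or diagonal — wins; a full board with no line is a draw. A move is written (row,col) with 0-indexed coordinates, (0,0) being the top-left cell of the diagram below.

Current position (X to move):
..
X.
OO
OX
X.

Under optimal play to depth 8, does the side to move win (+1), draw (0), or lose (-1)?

[../X./OO/OX/X.] X move#1: (0,0):+0/X./X./OO/OX/X.*, (0,1):+0/.X/X./OO/OX/X., (1,1):+0/../XX/OO/OX/X., (4,1):+0/../X./OO/OX/XX
[X./X./OO/OX/X.] O move#2: (0,1):+0/XO/X./OO/OX/X.*, (1,1):+0/X./XO/OO/OX/X., (4,1):+0/X./X./OO/OX/XO
[XO/X./OO/OX/X.] X move#3: (1,1):+0/XO/XX/OO/OX/X.*, (4,1):-1/XO/X./OO/OX/XX
[XO/XX/OO/OX/X.] O move#4: (4,1):+0/XO/XX/OO/OX/XO*
[XO/XX/OO/OX/XO] end (terminal +0, X#5); searched ../X./OO/OX/X. to 8

value(../X./OO/OX/X., X) = 0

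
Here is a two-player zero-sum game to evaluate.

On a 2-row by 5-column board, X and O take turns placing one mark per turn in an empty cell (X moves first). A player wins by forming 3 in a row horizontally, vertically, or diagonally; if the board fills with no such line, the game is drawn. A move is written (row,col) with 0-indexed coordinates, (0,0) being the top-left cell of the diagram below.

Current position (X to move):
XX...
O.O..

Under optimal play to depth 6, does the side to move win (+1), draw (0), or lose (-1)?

p1 X@[XX.../O.O..]: (0,2)[XXX../O.O..]+1* (0,3)[XX.X./O.O..]-1 (0,4)[XX..X/O.O..]-1 (1,1)[XX.../OXO..]+0 (1,3)[XX.../O.OX.]-1 (1,4)[XX.../O.O.X]-1
p2 O@[XXX../O.O..] terminal -1; root [XX.../O.O..] d6

value(XX.../O.O.., X) = +1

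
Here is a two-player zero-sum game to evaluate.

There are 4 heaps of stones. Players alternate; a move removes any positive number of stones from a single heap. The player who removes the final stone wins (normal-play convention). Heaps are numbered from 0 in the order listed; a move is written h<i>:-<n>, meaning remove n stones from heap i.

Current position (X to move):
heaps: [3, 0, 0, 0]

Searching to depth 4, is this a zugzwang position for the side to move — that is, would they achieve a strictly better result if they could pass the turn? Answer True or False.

zugzwang((3,0,0,0), X) = False

[(3,0,0,0)] X move#1: h0:-1:-1/(2,0,0,0), h0:-2:-1/(1,0,0,0), h0:-3:+1/(0,0,0,0)*
[(0,0,0,0)] end (terminal -1, O#2); searched (3,0,0,0) to 4
suppose X passes — search the same position with O to move:
pass> [(3,0,0,0)] O move#1: h0:-1:-1/(2,0,0,0), h0:-2:-1/(1,0,0,0), h0:-3:+1/(0,0,0,0)*
pass> [(0,0,0,0)] end (terminal -1, X#2); searched (3,0,0,0) to 4
for X: play +1, pass -1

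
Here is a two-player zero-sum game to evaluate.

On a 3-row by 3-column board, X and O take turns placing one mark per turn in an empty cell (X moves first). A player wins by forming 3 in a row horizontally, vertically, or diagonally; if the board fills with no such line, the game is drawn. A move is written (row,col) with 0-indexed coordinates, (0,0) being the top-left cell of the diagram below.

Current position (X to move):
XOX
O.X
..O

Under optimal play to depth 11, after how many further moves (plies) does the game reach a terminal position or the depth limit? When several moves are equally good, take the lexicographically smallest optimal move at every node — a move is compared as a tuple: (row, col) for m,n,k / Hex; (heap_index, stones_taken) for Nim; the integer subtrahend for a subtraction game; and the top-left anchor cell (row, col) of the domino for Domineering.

p1 X@[XOX/O.X/..O]: (1,1)[XOX/OXX/..O]+0* (2,0)[XOX/O.X/X.O]+0 (2,1)[XOX/O.X/.XO]+0
p2 O@[XOX/OXX/..O]: (2,0)[XOX/OXX/O.O]+0* (2,1)[XOX/OXX/.OO]-1
p3 X@[XOX/OXX/O.O]: (2,1)[XOX/OXX/OXO]+0*
p4 O@[XOX/OXX/OXO] terminal +0; root [XOX/O.X/..O] d11

PV length from [XOX/O.X/..O]: 3 plies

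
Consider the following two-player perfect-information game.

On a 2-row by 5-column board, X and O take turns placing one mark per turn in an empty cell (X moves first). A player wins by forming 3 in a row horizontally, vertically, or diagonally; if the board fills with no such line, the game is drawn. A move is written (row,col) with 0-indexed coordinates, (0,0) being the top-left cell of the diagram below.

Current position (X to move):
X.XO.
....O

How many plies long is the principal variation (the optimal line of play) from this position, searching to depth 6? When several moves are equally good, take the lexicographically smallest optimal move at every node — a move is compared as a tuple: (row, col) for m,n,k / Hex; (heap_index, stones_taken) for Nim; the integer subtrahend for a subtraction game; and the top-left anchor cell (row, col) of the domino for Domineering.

PV length from [X.XO./....O]: 1 ply

p1 X@[X.XO./....O]: (0,1)[XXXO./....O]+1* (0,4)[X.XOX/....O]+0 (1,0)[X.XO./X...O]+0 (1,1)[X.XO./.X..O]+1 (1,2)[X.XO./..X.O]+1 (1,3)[X.XO./...XO]+0
p2 O@[XXXO./....O] terminal -1; root [X.XO./....O] d6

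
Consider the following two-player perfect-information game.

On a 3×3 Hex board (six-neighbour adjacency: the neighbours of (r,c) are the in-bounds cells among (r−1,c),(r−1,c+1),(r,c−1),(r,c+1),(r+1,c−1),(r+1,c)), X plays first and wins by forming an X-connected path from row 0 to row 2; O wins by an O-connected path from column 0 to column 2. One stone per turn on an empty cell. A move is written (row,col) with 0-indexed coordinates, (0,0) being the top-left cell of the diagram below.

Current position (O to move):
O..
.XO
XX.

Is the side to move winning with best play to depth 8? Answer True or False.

O winning at [O../.XO/XX.]: False

p1 O@[O../.XO/XX.]: (0,1)[OO./.XO/XX.]-1* (0,2)[O.O/.XO/XX.]-1 (1,0)[O../OXO/XX.]-1 (2,2)[O../.XO/XXO]-1
p2 X@[OO./.XO/XX.]: (0,2)[OOX/.XO/XX.]+1* (1,0)[OO./XXO/XX.]-1 (2,2)[OO./.XO/XXX]-1
p3 O@[OOX/.XO/XX.] terminal -1; root [O../.XO/XX.] d8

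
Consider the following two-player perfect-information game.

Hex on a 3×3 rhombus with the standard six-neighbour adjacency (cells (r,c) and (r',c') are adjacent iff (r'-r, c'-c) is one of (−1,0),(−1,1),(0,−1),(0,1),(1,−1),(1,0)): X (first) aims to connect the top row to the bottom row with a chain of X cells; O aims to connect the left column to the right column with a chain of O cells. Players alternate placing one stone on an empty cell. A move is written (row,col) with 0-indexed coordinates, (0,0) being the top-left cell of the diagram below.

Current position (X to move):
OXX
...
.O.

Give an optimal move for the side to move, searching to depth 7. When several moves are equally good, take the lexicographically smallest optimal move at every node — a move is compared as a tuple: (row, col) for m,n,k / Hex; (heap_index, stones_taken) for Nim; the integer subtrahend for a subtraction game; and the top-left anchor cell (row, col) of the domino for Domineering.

ply 1, X at OXX/.../.O. | (1,0)=-1→OXX/X../.O.; (1,1)=-1→OXX/.X./.O.; (1,2)=+1→OXX/..X/.O.*; (2,0)=+1→OXX/.../XO.; (2,2)=+1→OXX/.../.OX
ply 2, O at OXX/..X/.O. | (1,0)=-1→OXX/O.X/.O.*; (1,1)=-1→OXX/.OX/.O.; (2,0)=-1→OXX/..X/OO.; (2,2)=-1→OXX/..X/.OO
ply 3, X at OXX/O.X/.O. | (1,1)=+1→OXX/OXX/.O.*; (2,0)=+1→OXX/O.X/XO.; (2,2)=+1→OXX/O.X/.OX
ply 4, O at OXX/OXX/.O. | (2,0)=-1→OXX/OXX/OO.*; (2,2)=-1→OXX/OXX/.OO
ply 5, X at OXX/OXX/OO. | (2,2)=+1→OXX/OXX/OOX*
ply 6: OXX/OXX/OOX is terminal -1 (O); from OXX/.../.O. depth 7

X's best at [OXX/.../.O.]: (1,2)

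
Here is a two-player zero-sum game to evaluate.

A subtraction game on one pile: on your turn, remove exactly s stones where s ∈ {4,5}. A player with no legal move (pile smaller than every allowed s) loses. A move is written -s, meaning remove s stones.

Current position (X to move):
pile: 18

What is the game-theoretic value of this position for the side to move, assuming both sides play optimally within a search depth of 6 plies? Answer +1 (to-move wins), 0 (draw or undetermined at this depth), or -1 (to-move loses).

value(18, X) = -1

p1 X@[18]: -4[14]-1* -5[13]-1
p2 O@[14]: -4[10]+1* -5[9]+1
p3 X@[10]: -4[6]-1* -5[5]-1
p4 O@[6]: -4[2]+1* -5[1]+1
p5 X@[2] terminal -1; root [18] d6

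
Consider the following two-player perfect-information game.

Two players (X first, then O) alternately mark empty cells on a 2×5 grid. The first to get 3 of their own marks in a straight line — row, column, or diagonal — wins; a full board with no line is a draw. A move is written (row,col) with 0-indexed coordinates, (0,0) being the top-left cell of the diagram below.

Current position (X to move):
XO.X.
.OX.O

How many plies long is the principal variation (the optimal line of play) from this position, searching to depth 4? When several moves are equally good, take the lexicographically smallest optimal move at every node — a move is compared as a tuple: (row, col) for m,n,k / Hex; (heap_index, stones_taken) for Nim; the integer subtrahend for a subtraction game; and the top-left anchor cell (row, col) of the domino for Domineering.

[XO.X./.OX.O] X move#1: (0,2):+0/XOXX./.OX.O*, (0,4):+0/XO.XX/.OX.O, (1,0):+0/XO.X./XOX.O, (1,3):+0/XO.X./.OXXO
[XOXX./.OX.O] O move#2: (0,4):+0/XOXXO/.OX.O*, (1,0):-1/XOXX./OOX.O, (1,3):-1/XOXX./.OXOO
[XOXXO/.OX.O] X move#3: (1,0):+0/XOXXO/XOX.O*, (1,3):+0/XOXXO/.OXXO
[XOXXO/XOX.O] O move#4: (1,3):+0/XOXXO/XOXOO*
[XOXXO/XOXOO] end (terminal +0, X#5); searched XO.X./.OX.O to 4

PV length from [XO.X./.OX.O]: 4 plies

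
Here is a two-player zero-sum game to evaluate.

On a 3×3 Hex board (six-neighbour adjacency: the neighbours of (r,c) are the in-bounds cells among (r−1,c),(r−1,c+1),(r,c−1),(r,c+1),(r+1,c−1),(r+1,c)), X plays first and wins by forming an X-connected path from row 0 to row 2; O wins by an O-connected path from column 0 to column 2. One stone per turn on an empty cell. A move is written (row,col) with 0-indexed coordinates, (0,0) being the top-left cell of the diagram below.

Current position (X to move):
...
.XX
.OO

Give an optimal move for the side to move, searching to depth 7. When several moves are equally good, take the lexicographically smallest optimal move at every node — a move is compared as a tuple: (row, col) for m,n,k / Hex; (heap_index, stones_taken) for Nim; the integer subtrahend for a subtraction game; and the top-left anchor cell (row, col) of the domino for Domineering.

p1 X@[.../.XX/.OO]: (0,0)[X../.XX/.OO]-1 (0,1)[.X./.XX/.OO]-1 (0,2)[..X/.XX/.OO]-1 (1,0)[.../XXX/.OO]-1 (2,0)[.../.XX/XOO]+1*
p2 O@[.../.XX/XOO]: (0,0)[O../.XX/XOO]-1* (0,1)[.O./.XX/XOO]-1 (0,2)[..O/.XX/XOO]-1 (1,0)[.../OXX/XOO]-1
p3 X@[O../.XX/XOO]: (0,1)[OX./.XX/XOO]+1* (0,2)[O.X/.XX/XOO]+1 (1,0)[O../XXX/XOO]+1
p4 O@[OX./.XX/XOO] terminal -1; root [.../.XX/.OO] d7

X's best at [.../.XX/.OO]: (2,0)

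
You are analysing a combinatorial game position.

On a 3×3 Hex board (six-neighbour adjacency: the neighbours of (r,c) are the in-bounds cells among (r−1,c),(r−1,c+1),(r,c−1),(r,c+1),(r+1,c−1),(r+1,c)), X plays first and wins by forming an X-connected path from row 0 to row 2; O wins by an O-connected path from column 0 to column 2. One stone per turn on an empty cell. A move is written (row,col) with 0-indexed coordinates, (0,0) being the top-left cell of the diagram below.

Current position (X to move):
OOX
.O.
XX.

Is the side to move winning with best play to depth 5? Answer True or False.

X winning at [OOX/.O./XX.]: True

p1 X@[OOX/.O./XX.]: (1,0)[OOX/XO./XX.]-1 (1,2)[OOX/.OX/XX.]+1* (2,2)[OOX/.O./XXX]-1
p2 O@[OOX/.OX/XX.] terminal -1; root [OOX/.O./XX.] d5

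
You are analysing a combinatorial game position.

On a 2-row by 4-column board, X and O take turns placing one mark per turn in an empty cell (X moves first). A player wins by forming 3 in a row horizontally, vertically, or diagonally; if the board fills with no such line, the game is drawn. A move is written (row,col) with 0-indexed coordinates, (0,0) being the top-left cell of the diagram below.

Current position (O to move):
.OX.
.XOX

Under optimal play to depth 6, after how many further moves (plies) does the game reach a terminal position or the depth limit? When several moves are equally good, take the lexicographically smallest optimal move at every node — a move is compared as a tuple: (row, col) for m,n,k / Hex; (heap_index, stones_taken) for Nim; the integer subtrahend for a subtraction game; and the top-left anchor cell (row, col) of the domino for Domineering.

PV length from [.OX./.XOX]: 3 plies

[.OX./.XOX] O move#1: (0,0):+0/OOX./.XOX*, (0,3):+0/.OXO/.XOX, (1,0):+0/.OX./OXOX
[OOX./.XOX] X move#2: (0,3):+0/OOXX/.XOX*, (1,0):+0/OOX./XXOX
[OOXX/.XOX] O move#3: (1,0):+0/OOXX/OXOX*
[OOXX/OXOX] end (terminal +0, X#4); searched .OX./.XOX to 6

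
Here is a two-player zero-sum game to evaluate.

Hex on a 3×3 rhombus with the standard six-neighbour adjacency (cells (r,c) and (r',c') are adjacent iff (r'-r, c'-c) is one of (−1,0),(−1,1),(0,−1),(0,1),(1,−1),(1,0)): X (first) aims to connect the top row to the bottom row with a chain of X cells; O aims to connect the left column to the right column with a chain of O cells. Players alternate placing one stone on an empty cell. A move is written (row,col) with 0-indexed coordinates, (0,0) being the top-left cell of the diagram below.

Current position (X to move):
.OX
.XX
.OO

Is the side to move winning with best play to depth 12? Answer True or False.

[.OX/.XX/.OO] X move#1: (0,0):-1/XOX/.XX/.OO, (1,0):-1/.OX/XXX/.OO, (2,0):+1/.OX/.XX/XOO*
[.OX/.XX/XOO] end (terminal -1, O#2); searched .OX/.XX/.OO to 12

X winning at [.OX/.XX/.OO]: True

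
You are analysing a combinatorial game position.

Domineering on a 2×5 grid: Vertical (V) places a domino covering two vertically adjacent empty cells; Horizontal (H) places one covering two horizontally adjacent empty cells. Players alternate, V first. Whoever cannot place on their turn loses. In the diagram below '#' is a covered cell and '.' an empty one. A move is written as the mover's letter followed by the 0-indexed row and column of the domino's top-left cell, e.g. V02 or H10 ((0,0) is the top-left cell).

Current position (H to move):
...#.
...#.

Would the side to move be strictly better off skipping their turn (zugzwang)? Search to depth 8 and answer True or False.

zugzwang(...#./...#., H) = False

ply 1, H at ...#./...#. | H00=-1→##.#./...#.*; H01=-1→.###./...#.; H10=-1→...#./##.#.; H11=-1→...#./.###.
ply 2, V at ##.#./...#. | V02=+1→####./..##.*; V04=-1→##.##/...##
ply 3, H at ####./..##. | H10=-1→####./####.*
ply 4, V at ####./####. | V04=+1→#####/#####*
ply 5: #####/##### is terminal -1 (H); from ...#./...#. depth 8
suppose H passes — search the same position with V to move:
pass> ply 1, V at ...#./...#. | V00=-1→#..#./#..#.; V01=+1→.#.#./.#.#.*; V02=-1→..##./..##.; V04=-1→...##/...##
pass> ply 2: .#.#./.#.#. is terminal -1 (H); from ...#./...#. depth 8
for H: play -1, pass -1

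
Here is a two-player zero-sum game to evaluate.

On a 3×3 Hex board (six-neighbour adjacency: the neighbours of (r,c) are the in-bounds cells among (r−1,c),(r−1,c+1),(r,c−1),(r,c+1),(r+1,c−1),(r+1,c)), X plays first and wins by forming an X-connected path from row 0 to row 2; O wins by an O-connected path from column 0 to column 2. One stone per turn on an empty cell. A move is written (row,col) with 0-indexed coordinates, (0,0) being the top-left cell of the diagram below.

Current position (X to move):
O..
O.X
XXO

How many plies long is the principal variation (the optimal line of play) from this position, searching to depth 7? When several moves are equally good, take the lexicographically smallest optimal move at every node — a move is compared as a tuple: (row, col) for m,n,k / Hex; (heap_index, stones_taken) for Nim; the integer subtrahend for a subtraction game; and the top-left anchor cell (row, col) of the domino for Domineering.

PV length from [O../O.X/XXO]: 3 plies

[O../O.X/XXO] X move#1: (0,1):+1/OX./O.X/XXO*, (0,2):+1/O.X/O.X/XXO, (1,1):+1/O../OXX/XXO
[OX./O.X/XXO] O move#2: (0,2):-1/OXO/O.X/XXO*, (1,1):-1/OX./OOX/XXO
[OXO/O.X/XXO] X move#3: (1,1):+1/OXO/OXX/XXO*
[OXO/OXX/XXO] end (terminal -1, O#4); searched O../O.X/XXO to 7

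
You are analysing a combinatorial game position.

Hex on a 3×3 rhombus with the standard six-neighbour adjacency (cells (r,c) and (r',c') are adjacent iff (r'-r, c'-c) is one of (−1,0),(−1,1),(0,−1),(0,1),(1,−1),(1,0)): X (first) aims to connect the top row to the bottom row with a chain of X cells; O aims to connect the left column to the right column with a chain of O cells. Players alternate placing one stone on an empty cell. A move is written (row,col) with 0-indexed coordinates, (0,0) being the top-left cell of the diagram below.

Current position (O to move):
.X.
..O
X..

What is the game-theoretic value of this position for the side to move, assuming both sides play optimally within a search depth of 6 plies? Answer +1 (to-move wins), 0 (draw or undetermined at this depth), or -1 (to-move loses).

value(.X./..O/X.., O) = -1

[.X./..O/X..] O move#1: (0,0):-1/OX./..O/X..*, (0,2):-1/.XO/..O/X.., (1,0):-1/.X./O.O/X.., (1,1):-1/.X./.OO/X.., (2,1):-1/.X./..O/XO., (2,2):-1/.X./..O/X.O
[OX./..O/X..] X move#2: (0,2):+1/OXX/..O/X..*, (1,0):+1/OX./X.O/X.., (1,1):+1/OX./.XO/X.., (2,1):+1/OX./..O/XX., (2,2):+1/OX./..O/X.X
[OXX/..O/X..] O move#3: (1,0):-1/OXX/O.O/X..*, (1,1):-1/OXX/.OO/X.., (2,1):-1/OXX/..O/XO., (2,2):-1/OXX/..O/X.O
[OXX/O.O/X..] X move#4: (1,1):+1/OXX/OXO/X..*, (2,1):-1/OXX/O.O/XX., (2,2):-1/OXX/O.O/X.X
[OXX/OXO/X..] end (terminal -1, O#5); searched .X./..O/X.. to 6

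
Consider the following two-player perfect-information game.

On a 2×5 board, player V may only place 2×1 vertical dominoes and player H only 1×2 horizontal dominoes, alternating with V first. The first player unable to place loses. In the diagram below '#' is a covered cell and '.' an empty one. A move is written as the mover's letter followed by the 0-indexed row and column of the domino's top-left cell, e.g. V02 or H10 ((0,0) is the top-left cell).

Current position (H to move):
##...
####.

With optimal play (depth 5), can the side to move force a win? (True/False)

H winning at [##.../####.]: True

ply 1, H at ##.../####. | H02=-1→####./####.; H03=+1→##.##/####.*
ply 2: ##.##/####. is terminal -1 (V); from ##.../####. depth 5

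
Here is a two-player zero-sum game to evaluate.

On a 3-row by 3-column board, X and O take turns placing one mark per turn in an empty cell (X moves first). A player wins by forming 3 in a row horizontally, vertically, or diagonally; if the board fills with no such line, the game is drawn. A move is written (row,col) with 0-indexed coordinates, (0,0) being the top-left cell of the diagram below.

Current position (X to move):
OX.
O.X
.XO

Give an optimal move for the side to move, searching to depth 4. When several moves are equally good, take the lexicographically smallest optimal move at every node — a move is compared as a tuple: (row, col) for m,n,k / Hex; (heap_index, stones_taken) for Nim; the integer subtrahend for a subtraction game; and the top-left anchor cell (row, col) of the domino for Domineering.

p1 X@[OX./O.X/.XO]: (0,2)[OXX/O.X/.XO]-1 (1,1)[OX./OXX/.XO]+1* (2,0)[OX./O.X/XXO]-1
p2 O@[OX./OXX/.XO] terminal -1; root [OX./O.X/.XO] d4

X's best at [OX./O.X/.XO]: (1,1)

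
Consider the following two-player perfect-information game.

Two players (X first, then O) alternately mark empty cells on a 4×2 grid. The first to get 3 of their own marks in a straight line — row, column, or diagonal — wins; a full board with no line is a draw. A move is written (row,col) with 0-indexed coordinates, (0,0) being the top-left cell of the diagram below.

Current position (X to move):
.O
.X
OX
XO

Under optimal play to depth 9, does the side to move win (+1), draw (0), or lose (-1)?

[.O/.X/OX/XO] X move#1: (0,0):+0/XO/.X/OX/XO*, (1,0):+0/.O/XX/OX/XO
[XO/.X/OX/XO] O move#2: (1,0):+0/XO/OX/OX/XO*
[XO/OX/OX/XO] end (terminal +0, X#3); searched .O/.X/OX/XO to 9

value(.O/.X/OX/XO, X) = 0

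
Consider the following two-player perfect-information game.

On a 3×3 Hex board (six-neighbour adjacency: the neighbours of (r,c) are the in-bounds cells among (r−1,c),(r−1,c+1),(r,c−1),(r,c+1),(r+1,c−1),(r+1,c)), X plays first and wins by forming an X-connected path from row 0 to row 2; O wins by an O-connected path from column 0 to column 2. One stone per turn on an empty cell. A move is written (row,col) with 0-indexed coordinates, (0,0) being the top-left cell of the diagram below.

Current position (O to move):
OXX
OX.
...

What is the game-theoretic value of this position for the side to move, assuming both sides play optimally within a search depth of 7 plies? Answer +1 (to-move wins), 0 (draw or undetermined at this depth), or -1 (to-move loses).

value(OXX/OX./..., O) = -1

[OXX/OX./...] O move#1: (1,2):-1/OXX/OXO/...*, (2,0):-1/OXX/OX./O.., (2,1):-1/OXX/OX./.O., (2,2):-1/OXX/OX./..O
[OXX/OXO/...] X move#2: (2,0):+1/OXX/OXO/X..*, (2,1):+1/OXX/OXO/.X., (2,2):+1/OXX/OXO/..X
[OXX/OXO/X..] end (terminal -1, O#3); searched OXX/OX./... to 7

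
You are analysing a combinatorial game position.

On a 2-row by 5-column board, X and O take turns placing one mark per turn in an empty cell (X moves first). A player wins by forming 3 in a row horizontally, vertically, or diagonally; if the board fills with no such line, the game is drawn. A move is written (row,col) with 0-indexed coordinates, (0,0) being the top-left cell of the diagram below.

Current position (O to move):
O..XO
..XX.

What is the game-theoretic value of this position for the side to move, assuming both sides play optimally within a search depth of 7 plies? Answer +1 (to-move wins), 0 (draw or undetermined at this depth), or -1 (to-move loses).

value(O..XO/..XX., O) = -1

[O..XO/..XX.] O move#1: (0,1):-1/OO.XO/..XX.*, (0,2):-1/O.OXO/..XX., (1,0):-1/O..XO/O.XX., (1,1):-1/O..XO/.OXX., (1,4):-1/O..XO/..XXO
[OO.XO/..XX.] X move#2: (0,2):+1/OOXXO/..XX.*, (1,0):-1/OO.XO/X.XX., (1,1):+1/OO.XO/.XXX., (1,4):+1/OO.XO/..XXX
[OOXXO/..XX.] O move#3: (1,0):-1/OOXXO/O.XX.*, (1,1):-1/OOXXO/.OXX., (1,4):-1/OOXXO/..XXO
[OOXXO/O.XX.] X move#4: (1,1):+1/OOXXO/OXXX.*, (1,4):+1/OOXXO/O.XXX
[OOXXO/OXXX.] end (terminal -1, O#5); searched O..XO/..XX. to 7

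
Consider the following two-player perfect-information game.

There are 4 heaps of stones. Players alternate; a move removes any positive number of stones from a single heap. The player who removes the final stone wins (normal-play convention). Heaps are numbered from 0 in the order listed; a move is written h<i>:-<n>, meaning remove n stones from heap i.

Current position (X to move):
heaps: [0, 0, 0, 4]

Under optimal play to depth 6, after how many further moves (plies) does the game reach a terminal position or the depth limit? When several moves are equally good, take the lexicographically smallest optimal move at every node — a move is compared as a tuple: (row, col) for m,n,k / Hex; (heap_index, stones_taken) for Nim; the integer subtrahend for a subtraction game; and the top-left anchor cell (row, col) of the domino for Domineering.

PV length from [(0,0,0,4)]: 1 ply

[(0,0,0,4)] X move#1: h3:-1:-1/(0,0,0,3), h3:-2:-1/(0,0,0,2), h3:-3:-1/(0,0,0,1), h3:-4:+1/(0,0,0,0)*
[(0,0,0,0)] end (terminal -1, O#2); searched (0,0,0,4) to 6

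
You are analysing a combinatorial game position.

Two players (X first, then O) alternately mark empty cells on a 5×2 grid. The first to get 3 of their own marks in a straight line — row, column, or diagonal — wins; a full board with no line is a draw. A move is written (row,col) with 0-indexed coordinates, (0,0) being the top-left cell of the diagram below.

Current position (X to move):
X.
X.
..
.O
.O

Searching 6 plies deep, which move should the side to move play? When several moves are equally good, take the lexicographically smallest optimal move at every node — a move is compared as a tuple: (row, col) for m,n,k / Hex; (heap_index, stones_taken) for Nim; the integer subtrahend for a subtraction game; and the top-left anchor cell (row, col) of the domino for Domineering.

ply 1, X at X./X./../.O/.O | (0,1)=-1→XX/X./../.O/.O; (1,1)=-1→X./XX/../.O/.O; (2,0)=+1→X./X./X./.O/.O*; (2,1)=+0→X./X./.X/.O/.O; (3,0)=-1→X./X./../XO/.O; (4,0)=-1→X./X./../.O/XO
ply 2: X./X./X./.O/.O is terminal -1 (O); from X./X./../.O/.O depth 6

X's best at [X./X./../.O/.O]: (2,0)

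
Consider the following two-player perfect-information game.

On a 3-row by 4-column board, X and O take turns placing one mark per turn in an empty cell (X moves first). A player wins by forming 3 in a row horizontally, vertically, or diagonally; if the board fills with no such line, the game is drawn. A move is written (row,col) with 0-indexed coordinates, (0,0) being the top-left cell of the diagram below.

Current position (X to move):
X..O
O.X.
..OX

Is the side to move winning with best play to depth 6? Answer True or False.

[X..O/O.X./..OX] X move#1: (0,1):+1/XX.O/O.X./..OX*, (0,2):+1/X.XO/O.X./..OX, (1,1):+1/X..O/OXX./..OX, (1,3):+1/X..O/O.XX/..OX, (2,0):+0/X..O/O.X./X.OX, (2,1):+0/X..O/O.X./.XOX
[XX.O/O.X./..OX] end (terminal -1, O#2); searched X..O/O.X./..OX to 6

X winning at [X..O/O.X./..OX]: True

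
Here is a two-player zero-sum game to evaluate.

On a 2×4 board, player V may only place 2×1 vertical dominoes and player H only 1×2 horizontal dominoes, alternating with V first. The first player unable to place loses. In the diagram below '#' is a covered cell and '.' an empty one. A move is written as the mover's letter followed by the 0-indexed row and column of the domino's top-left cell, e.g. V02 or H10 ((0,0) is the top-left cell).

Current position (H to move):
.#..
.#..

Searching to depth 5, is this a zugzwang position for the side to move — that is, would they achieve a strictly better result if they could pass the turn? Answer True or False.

zugzwang(.#../.#.., H) = False

[.#../.#..] H move#1: H02:+1/.###/.#..*, H12:+1/.#../.###
[.###/.#..] V move#2: V00:-1/####/##..*
[####/##..] H move#3: H12:+1/####/####*
[####/####] end (terminal -1, V#4); searched .#../.#.. to 5
if H skipped the turn, V would face:
~ [.#../.#..] V move#1: V00:-1/##../##.., V02:+1/.##./.##.*, V03:+1/.#.#/.#.#
~ [.##./.##.] end (terminal -1, H#2); searched .#../.#.. to 5
compare (H): move=+1 vs pass=-1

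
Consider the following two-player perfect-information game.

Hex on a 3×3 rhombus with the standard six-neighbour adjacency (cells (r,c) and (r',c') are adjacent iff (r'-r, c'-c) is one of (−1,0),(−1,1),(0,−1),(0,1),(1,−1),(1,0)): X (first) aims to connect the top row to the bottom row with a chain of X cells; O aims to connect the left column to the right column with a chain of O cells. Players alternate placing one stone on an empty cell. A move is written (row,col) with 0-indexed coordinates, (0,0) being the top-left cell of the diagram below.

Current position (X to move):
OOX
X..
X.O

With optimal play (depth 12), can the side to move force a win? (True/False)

[OOX/X../X.O] X move#1: (1,1):+1/OOX/XX./X.O*, (1,2):+1/OOX/X.X/X.O, (2,1):+1/OOX/X../XXO
[OOX/XX./X.O] end (terminal -1, O#2); searched OOX/X../X.O to 12

X winning at [OOX/X../X.O]: True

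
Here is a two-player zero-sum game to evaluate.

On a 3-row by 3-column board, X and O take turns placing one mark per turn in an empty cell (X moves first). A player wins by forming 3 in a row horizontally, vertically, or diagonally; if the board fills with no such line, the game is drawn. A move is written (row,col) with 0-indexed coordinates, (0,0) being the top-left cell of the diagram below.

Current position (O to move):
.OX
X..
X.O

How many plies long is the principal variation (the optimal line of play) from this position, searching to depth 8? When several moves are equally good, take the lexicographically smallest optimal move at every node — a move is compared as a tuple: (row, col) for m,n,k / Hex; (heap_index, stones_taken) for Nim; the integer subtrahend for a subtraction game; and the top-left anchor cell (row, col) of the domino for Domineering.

p1 O@[.OX/X../X.O]: (0,0)[OOX/X../X.O]-1* (1,1)[.OX/XO./X.O]-1 (1,2)[.OX/X.O/X.O]-1 (2,1)[.OX/X../XOO]-1
p2 X@[OOX/X../X.O]: (1,1)[OOX/XX./X.O]+1* (1,2)[OOX/X.X/X.O]-1 (2,1)[OOX/X../XXO]-1
p3 O@[OOX/XX./X.O] terminal -1; root [.OX/X../X.O] d8

PV length from [.OX/X../X.O]: 2 plies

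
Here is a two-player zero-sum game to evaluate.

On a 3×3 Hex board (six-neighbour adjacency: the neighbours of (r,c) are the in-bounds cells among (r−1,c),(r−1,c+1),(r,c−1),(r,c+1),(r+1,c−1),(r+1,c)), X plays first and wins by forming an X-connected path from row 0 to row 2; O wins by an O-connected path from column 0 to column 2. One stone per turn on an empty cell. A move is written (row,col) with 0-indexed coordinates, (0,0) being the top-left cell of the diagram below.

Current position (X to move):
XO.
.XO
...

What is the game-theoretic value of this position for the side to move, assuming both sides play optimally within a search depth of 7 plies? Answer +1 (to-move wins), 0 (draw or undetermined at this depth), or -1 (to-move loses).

value(XO./.XO/..., X) = +1

[XO./.XO/...] X move#1: (0,2):+1/XOX/.XO/...*, (1,0):+1/XO./XXO/..., (2,0):+1/XO./.XO/X.., (2,1):+1/XO./.XO/.X., (2,2):+1/XO./.XO/..X
[XOX/.XO/...] O move#2: (1,0):-1/XOX/OXO/...*, (2,0):-1/XOX/.XO/O.., (2,1):-1/XOX/.XO/.O., (2,2):-1/XOX/.XO/..O
[XOX/OXO/...] X move#3: (2,0):+1/XOX/OXO/X..*, (2,1):+1/XOX/OXO/.X., (2,2):+1/XOX/OXO/..X
[XOX/OXO/X..] end (terminal -1, O#4); searched XO./.XO/... to 7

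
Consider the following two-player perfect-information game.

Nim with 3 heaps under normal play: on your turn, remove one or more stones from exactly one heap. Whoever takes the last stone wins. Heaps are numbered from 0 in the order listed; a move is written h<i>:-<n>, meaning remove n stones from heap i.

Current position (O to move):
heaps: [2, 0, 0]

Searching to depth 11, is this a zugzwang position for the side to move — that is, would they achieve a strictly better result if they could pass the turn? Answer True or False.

ply 1, O at (2,0,0) | h0:-1=-1→(1,0,0); h0:-2=+1→(0,0,0)*
ply 2: (0,0,0) is terminal -1 (X); from (2,0,0) depth 11
if O skipped the turn, X would face:
~ ply 1, X at (2,0,0) | h0:-1=-1→(1,0,0); h0:-2=+1→(0,0,0)*
~ ply 2: (0,0,0) is terminal -1 (O); from (2,0,0) depth 11
compare (O): move=+1 vs pass=-1

zugzwang((2,0,0), O) = False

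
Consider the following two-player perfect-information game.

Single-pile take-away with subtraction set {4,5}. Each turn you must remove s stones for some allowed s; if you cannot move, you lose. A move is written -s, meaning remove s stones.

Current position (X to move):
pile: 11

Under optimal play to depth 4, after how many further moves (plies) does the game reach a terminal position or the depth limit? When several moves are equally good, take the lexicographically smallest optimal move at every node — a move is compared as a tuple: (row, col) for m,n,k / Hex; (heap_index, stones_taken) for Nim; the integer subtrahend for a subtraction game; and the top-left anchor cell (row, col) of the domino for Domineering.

PV length from [11]: 2 plies

ply 1, X at 11 | -4=-1→7*; -5=-1→6
ply 2, O at 7 | -4=+1→3*; -5=+1→2
ply 3: 3 is terminal -1 (X); from 11 depth 4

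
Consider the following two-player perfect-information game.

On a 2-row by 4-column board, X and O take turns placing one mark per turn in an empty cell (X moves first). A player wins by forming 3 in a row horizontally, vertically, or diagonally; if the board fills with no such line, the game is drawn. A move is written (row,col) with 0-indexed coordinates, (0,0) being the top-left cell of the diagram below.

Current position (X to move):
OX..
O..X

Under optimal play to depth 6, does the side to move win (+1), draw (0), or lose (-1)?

value(OX../O..X, X) = 0

p1 X@[OX../O..X]: (0,2)[OXX./O..X]+0* (0,3)[OX.X/O..X]+0 (1,1)[OX../OX.X]+0 (1,2)[OX../O.XX]+0
p2 O@[OXX./O..X]: (0,3)[OXXO/O..X]+0* (1,1)[OXX./OO.X]-1 (1,2)[OXX./O.OX]-1
p3 X@[OXXO/O..X]: (1,1)[OXXO/OX.X]+0* (1,2)[OXXO/O.XX]+0
p4 O@[OXXO/OX.X]: (1,2)[OXXO/OXOX]+0*
p5 X@[OXXO/OXOX] terminal +0; root [OX../O..X] d6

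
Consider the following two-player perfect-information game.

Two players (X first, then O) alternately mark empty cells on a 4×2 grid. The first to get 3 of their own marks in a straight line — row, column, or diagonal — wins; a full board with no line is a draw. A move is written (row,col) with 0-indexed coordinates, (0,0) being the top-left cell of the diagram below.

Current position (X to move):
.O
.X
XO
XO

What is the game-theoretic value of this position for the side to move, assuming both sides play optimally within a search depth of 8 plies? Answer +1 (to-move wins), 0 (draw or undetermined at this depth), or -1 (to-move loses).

ply 1, X at .O/.X/XO/XO | (0,0)=+0→XO/.X/XO/XO; (1,0)=+1→.O/XX/XO/XO*
ply 2: .O/XX/XO/XO is terminal -1 (O); from .O/.X/XO/XO depth 8

value(.O/.X/XO/XO, X) = +1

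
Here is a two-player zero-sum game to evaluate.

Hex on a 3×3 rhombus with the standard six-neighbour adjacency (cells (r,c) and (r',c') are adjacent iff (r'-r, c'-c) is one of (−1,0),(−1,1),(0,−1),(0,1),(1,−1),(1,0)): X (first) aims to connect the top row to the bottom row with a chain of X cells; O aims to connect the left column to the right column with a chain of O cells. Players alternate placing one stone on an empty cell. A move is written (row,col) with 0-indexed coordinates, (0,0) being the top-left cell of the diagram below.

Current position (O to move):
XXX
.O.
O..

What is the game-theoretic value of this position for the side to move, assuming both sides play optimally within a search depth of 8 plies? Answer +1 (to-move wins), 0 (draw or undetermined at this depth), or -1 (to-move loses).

value(XXX/.O./O.., O) = +1

p1 O@[XXX/.O./O..]: (1,0)[XXX/OO./O..]-1 (1,2)[XXX/.OO/O..]+1* (2,1)[XXX/.O./OO.]+1 (2,2)[XXX/.O./O.O]+1
p2 X@[XXX/.OO/O..] terminal -1; root [XXX/.O./O..] d8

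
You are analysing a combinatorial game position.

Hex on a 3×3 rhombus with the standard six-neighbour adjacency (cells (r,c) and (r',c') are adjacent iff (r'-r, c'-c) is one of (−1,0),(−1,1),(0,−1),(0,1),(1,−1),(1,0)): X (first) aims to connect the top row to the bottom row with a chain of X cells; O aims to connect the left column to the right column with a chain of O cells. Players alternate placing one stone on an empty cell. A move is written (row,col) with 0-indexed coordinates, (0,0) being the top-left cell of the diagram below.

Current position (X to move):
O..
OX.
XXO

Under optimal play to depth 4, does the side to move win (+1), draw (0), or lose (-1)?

p1 X@[O../OX./XXO]: (0,1)[OX./OX./XXO]+1* (0,2)[O.X/OX./XXO]+1 (1,2)[O../OXX/XXO]+1
p2 O@[OX./OX./XXO] terminal -1; root [O../OX./XXO] d4

value(O../OX./XXO, X) = +1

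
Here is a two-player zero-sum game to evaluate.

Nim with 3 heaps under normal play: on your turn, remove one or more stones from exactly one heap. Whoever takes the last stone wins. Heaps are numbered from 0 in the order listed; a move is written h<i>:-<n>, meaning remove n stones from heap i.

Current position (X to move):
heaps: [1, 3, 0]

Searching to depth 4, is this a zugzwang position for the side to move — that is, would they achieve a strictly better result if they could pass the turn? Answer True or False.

ply 1, X at (1,3,0) | h0:-1=-1→(0,3,0); h1:-1=-1→(1,2,0); h1:-2=+1→(1,1,0)*; h1:-3=-1→(1,0,0)
ply 2, O at (1,1,0) | h0:-1=-1→(0,1,0)*; h1:-1=-1→(1,0,0)
ply 3, X at (0,1,0) | h1:-1=+1→(0,0,0)*
ply 4: (0,0,0) is terminal -1 (O); from (1,3,0) depth 4
pass branch (O moves first from the same position):
  | ply 1, O at (1,3,0) | h0:-1=-1→(0,3,0); h1:-1=-1→(1,2,0); h1:-2=+1→(1,1,0)*; h1:-3=-1→(1,0,0)
  | ply 2, X at (1,1,0) | h0:-1=-1→(0,1,0)*; h1:-1=-1→(1,0,0)
  | ply 3, O at (0,1,0) | h1:-1=+1→(0,0,0)*
  | ply 4: (0,0,0) is terminal -1 (X); from (1,3,0) depth 4
X moving scores +1; X passing scores -1

zugzwang((1,3,0), X) = False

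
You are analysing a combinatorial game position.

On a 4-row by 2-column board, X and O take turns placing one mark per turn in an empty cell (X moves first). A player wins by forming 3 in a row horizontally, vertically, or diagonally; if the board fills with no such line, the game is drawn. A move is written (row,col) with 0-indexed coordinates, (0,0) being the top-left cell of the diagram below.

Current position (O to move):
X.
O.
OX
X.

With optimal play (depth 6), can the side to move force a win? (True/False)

p1 O@[X./O./OX/X.]: (0,1)[XO/O./OX/X.]+0* (1,1)[X./OO/OX/X.]+0 (3,1)[X./O./OX/XO]+0
p2 X@[XO/O./OX/X.]: (1,1)[XO/OX/OX/X.]+0* (3,1)[XO/O./OX/XX]+0
p3 O@[XO/OX/OX/X.]: (3,1)[XO/OX/OX/XO]+0*
p4 X@[XO/OX/OX/XO] terminal +0; root [X./O./OX/X.] d6

O winning at [X./O./OX/X.]: False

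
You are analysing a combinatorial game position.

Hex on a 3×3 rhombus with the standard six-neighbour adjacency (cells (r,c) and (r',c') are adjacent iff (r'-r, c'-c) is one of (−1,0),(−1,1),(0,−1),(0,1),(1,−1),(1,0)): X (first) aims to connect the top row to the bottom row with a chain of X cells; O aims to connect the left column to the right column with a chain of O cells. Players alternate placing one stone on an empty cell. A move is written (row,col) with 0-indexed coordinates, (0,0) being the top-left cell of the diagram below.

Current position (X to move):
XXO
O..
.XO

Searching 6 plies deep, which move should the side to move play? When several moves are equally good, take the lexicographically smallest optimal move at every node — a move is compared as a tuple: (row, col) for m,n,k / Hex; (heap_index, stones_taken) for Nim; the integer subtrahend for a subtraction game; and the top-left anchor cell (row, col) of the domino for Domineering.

[XXO/O../.XO] X move#1: (1,1):+1/XXO/OX./.XO*, (1,2):-1/XXO/O.X/.XO, (2,0):-1/XXO/O../XXO
[XXO/OX./.XO] end (terminal -1, O#2); searched XXO/O../.XO to 6

X's best at [XXO/O../.XO]: (1,1)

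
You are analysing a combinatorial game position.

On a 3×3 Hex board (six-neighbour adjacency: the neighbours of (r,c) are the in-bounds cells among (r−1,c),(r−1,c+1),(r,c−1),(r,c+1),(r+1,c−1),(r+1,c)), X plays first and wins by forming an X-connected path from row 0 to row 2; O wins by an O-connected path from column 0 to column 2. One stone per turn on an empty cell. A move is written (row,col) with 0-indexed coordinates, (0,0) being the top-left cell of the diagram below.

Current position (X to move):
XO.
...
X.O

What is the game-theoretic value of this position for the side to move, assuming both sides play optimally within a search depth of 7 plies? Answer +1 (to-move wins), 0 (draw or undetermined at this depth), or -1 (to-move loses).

p1 X@[XO./.../X.O]: (0,2)[XOX/.../X.O]+1* (1,0)[XO./X../X.O]+1 (1,1)[XO./.X./X.O]+1 (1,2)[XO./..X/X.O]+1 (2,1)[XO./.../XXO]+1
p2 O@[XOX/.../X.O]: (1,0)[XOX/O../X.O]-1* (1,1)[XOX/.O./X.O]-1 (1,2)[XOX/..O/X.O]-1 (2,1)[XOX/.../XOO]-1
p3 X@[XOX/O../X.O]: (1,1)[XOX/OX./X.O]+1* (1,2)[XOX/O.X/X.O]+1 (2,1)[XOX/O../XXO]+1
p4 O@[XOX/OX./X.O] terminal -1; root [XO./.../X.O] d7

value(XO./.../X.O, X) = +1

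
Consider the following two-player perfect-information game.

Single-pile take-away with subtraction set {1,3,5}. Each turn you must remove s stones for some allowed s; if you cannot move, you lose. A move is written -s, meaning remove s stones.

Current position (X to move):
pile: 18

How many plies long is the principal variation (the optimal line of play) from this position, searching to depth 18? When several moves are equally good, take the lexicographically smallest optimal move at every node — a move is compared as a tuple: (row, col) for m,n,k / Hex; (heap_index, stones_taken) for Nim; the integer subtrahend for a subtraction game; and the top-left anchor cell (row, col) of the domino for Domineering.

ply 1, X at 18 | -1=-1→17*; -3=-1→15; -5=-1→13
ply 2, O at 17 | -1=+1→16*; -3=+1→14; -5=+1→12
ply 3, X at 16 | -1=-1→15*; -3=-1→13; -5=-1→11
ply 4, O at 15 | -1=+1→14*; -3=+1→12; -5=+1→10
ply 5, X at 14 | -1=-1→13*; -3=-1→11; -5=-1→9
ply 6, O at 13 | -1=+1→12*; -3=+1→10; -5=+1→8
ply 7, X at 12 | -1=-1→11*; -3=-1→9; -5=-1→7
ply 8, O at 11 | -1=+1→10*; -3=+1→8; -5=+1→6
ply 9, X at 10 | -1=-1→9*; -3=-1→7; -5=-1→5
ply 10, O at 9 | -1=+1→8*; -3=+1→6; -5=+1→4
ply 11, X at 8 | -1=-1→7*; -3=-1→5; -5=-1→3
ply 12, O at 7 | -1=+1→6*; -3=+1→4; -5=+1→2
ply 13, X at 6 | -1=-1→5*; -3=-1→3; -5=-1→1
ply 14, O at 5 | -1=+1→4*; -3=+1→2; -5=+1→0
ply 15, X at 4 | -1=-1→3*; -3=-1→1
ply 16, O at 3 | -1=+1→2*; -3=+1→0
ply 17, X at 2 | -1=-1→1*
ply 18, O at 1 | -1=+1→0*
ply 19: 0 is terminal -1 (X); from 18 depth 18

PV length from [18]: 18 plies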